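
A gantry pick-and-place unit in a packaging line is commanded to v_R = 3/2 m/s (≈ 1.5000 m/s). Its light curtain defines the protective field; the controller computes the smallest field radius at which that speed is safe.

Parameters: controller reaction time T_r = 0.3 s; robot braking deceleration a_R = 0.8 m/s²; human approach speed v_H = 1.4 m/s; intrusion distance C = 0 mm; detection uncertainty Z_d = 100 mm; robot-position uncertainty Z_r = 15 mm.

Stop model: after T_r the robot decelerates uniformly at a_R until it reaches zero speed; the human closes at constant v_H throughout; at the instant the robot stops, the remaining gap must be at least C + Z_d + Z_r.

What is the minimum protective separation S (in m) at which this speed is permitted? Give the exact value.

T_s = v_R/a_R = (3/2)/(4/5) = 1.8750 s
robot in T_r: 1.5000·0.3000 = 0.4500 m
braking distance = 1.5000²/(2·0.8000) = 1.4062 m
human closes 1.4000·2.1750 = 3.0450 m
C+Z_d+Z_r = 0.0000+0.1000+0.0150 = 0.1150 m
S_min ≈ 0.4500+1.4062+3.0450+0.1150  ⇒  S_min = 4013/800 m

S_min = 4013/800 m = 5.0163 m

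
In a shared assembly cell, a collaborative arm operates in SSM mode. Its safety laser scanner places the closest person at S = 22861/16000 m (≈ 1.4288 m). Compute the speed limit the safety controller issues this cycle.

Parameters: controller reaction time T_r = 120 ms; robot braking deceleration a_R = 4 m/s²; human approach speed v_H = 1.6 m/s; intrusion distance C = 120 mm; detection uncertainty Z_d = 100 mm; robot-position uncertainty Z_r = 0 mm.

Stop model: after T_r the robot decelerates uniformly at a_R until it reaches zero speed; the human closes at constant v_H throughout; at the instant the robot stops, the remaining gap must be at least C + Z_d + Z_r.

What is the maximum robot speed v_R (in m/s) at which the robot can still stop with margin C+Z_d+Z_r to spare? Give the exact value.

at the boundary: (1/8)·v² + (13/25)·v + (-16269/16000) = 0
  disc = (13/25)² − 4·(1/8)·(-16269/16000) = 124609/160000 ; √disc = 353/400
  v_R = (−(13/25) + 353/400) / (2·(1/8)) = 29/20 m/s
check:
stop time T_s = (29/20)/4 = 0.3625 s
robot in T_r: 1.4500·0.1200 = 0.1740 m
braking distance = 1.4500²/(2·4.0000) = 0.2628 m
human over T_r+T_s: 1.6000·(0.1200+0.3625) = 0.7720 m
C+Z_d+Z_r = 0.1200+0.1000+0.0000 = 0.2200 m
sum ≈ 0.1740+0.2628+0.7720+0.2200 ≈ 1.4288 m = S ✓

v_R_max = 29/20 m/s = 1.4500 m/s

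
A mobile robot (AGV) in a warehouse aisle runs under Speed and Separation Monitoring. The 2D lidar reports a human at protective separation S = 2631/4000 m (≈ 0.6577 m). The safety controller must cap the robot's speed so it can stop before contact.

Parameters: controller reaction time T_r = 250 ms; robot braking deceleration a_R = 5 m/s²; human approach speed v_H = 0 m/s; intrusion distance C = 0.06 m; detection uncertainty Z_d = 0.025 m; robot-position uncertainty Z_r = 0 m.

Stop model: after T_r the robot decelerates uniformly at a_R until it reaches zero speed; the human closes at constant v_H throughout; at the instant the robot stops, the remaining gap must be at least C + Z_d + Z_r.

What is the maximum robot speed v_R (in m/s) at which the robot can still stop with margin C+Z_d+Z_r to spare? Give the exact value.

v_R_max = 29/20 m/s = 1.4500 m/s

quadratic (1/10)·v² + (1/4)·v + (-2291/4000) = 0
  disc = (1/4)² − 4·(1/10)·(-2291/4000) = 729/2500 ; √disc = 27/50
  v_R = (−(1/4) + 27/50) / (2·(1/10)) = 29/20 m/s
check:
braking lasts T_s = (29/20)/5 = 0.2900 s
reaction-phase robot travel = 1.4500·0.2500 = 0.3625 m
robot covers 1.4500·0.2900 − ½·5.0000·0.2900² = 0.2102 m while stopping
human over T_r+T_s: 0.0000·(0.2500+0.2900) = 0.0000 m
residual clearance needed = 0.0600+0.0250+0.0000 = 0.0850 m
sum ≈ 0.3625+0.2102+0.0000+0.0850 ≈ 0.6577 m = S ✓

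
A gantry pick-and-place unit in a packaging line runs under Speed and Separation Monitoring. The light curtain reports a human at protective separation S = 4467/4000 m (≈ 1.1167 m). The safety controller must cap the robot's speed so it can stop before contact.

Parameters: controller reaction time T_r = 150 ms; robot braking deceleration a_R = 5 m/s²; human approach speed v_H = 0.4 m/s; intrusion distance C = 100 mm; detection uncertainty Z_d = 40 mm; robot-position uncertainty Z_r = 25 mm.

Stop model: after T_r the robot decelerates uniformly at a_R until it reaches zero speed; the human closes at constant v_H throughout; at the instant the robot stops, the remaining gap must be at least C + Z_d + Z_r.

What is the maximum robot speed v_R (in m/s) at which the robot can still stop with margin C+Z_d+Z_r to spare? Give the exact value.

v_R_max = 41/20 m/s = 2.0500 m/s

quadratic (1/10)·v² + (23/100)·v + (-3567/4000) = 0
  disc = (23/100)² − 4·(1/10)·(-3567/4000) = 256/625 ; √disc = 16/25
  v_R = (−(23/100) + 16/25) / (2·(1/10)) = 41/20 m/s
check:
braking lasts T_s = (41/20)/5 = 0.4100 s
reaction-phase robot travel = 2.0500·0.1500 = 0.3075 m
robot covers 2.0500·0.4100 − ½·5.0000·0.4100² = 0.4203 m while stopping
person approaches 0.4000·(0.1500+0.4100) = 0.2240 m
residual clearance needed = 0.1000+0.0400+0.0250 = 0.1650 m
sum ≈ 0.3075+0.4203+0.2240+0.1650 ≈ 1.1167 m = S ✓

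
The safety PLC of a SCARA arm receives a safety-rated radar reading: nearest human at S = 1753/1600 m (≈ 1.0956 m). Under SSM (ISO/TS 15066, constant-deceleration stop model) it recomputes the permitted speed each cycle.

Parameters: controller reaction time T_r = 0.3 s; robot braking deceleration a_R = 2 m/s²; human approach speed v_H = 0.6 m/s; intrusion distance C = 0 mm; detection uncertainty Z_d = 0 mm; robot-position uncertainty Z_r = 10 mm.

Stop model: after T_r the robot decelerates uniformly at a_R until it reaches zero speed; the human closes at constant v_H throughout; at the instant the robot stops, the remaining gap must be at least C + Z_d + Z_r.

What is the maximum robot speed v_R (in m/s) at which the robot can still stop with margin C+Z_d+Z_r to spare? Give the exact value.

at the boundary: (1/4)·v² + (3/5)·v + (-1449/1600) = 0
  disc = (3/5)² − 4·(1/4)·(-1449/1600) = 81/64 ; √disc = 9/8
  v_R = (−(3/5) + 9/8) / (2·(1/4)) = 21/20 m/s
check:
braking lasts T_s = (21/20)/2 = 0.5250 s
robot in T_r: 1.0500·0.3000 = 0.3150 m
robot under decel: 1.0500²/(2·2.0000) = 0.2756 m
human over T_r+T_s: 0.6000·(0.3000+0.5250) = 0.4950 m
C+Z_d+Z_r = 0.0000+0.0000+0.0100 = 0.0100 m
sum ≈ 0.3150+0.2756+0.4950+0.0100 ≈ 1.0956 m = S ✓

v_R_max = 21/20 m/s = 1.0500 m/s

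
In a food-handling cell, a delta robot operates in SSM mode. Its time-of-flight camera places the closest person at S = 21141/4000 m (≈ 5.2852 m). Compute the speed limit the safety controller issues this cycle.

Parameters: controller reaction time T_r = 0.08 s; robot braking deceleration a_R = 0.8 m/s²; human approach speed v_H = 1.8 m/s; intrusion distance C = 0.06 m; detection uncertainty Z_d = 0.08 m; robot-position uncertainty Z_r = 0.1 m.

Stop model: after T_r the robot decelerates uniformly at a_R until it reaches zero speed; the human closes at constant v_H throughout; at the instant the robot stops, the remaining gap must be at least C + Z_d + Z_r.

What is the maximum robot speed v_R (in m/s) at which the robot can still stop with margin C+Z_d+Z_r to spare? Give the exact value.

at the boundary: (5/8)·v² + (233/100)·v + (-3921/800) = 0
  disc = (233/100)² − 4·(5/8)·(-3921/800) = 707281/40000 ; √disc = 841/200
  v_R = (−(233/100) + 841/200) / (2·(5/8)) = 3/2 m/s
check:
stop time T_s = (3/2)/(4/5) = 1.8750 s
robot covers v_R·T_r = 1.5000·0.0800 = 0.1200 m before braking
robot under decel: 1.5000²/(2·0.8000) = 1.4062 m
human over T_r+T_s: 1.8000·(0.0800+1.8750) = 3.5190 m
C+Z_d+Z_r = 0.0600+0.0800+0.1000 = 0.2400 m
sum ≈ 0.1200+1.4062+3.5190+0.2400 ≈ 5.2852 m = S ✓

v_R_max = 3/2 m/s = 1.5000 m/s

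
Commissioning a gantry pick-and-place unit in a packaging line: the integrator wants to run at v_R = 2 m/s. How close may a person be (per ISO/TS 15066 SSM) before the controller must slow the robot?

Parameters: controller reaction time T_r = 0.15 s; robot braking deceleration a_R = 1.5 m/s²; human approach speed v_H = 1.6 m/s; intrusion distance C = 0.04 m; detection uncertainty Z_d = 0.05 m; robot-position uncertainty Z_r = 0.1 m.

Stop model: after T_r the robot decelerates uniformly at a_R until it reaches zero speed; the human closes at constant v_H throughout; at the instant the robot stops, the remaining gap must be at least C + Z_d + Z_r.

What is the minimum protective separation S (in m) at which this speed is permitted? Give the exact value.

stop time T_s = 2/(3/2) = 1.3333 s
robot covers v_R·T_r = 2.0000·0.1500 = 0.3000 m before braking
robot covers 2.0000·1.3333 − ½·1.5000·1.3333² = 1.3333 m while stopping
human over T_r+T_s: 1.6000·(0.1500+1.3333) = 2.3733 m
C+Z_d+Z_r = 0.0400+0.0500+0.1000 = 0.1900 m
S_min ≈ 0.3000+1.3333+2.3733+0.1900  ⇒  S_min = 1259/300 m

S_min = 1259/300 m = 4.1967 m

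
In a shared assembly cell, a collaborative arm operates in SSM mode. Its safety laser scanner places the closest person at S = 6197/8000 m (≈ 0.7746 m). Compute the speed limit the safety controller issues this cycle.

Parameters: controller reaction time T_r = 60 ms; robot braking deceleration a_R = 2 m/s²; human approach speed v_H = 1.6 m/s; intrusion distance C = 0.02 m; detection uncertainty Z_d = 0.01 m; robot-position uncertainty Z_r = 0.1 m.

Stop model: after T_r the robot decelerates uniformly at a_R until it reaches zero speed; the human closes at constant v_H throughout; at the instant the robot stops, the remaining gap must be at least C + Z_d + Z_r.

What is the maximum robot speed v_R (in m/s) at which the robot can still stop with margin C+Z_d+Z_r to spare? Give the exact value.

v_R_max = 11/20 m/s = 0.5500 m/s

collect terms ⇒ (1/4)·v_R² + (43/50)·v_R + (-4389/8000) = 0
  disc = (43/50)² − 4·(1/4)·(-4389/8000) = 51529/40000 ; √disc = 227/200
  v_R = (−(43/50) + 227/200) / (2·(1/4)) = 11/20 m/s
check:
T_s = v_R/a_R = (11/20)/2 = 0.2750 s
reaction-phase robot travel = 0.5500·0.0600 = 0.0330 m
robot under decel: 0.5500²/(2·2.0000) = 0.0756 m
person approaches 1.6000·(0.0600+0.2750) = 0.5360 m
margins: 0.0200+0.0100+0.1000 = 0.1300 m
sum ≈ 0.0330+0.0756+0.5360+0.1300 ≈ 0.7746 m = S ✓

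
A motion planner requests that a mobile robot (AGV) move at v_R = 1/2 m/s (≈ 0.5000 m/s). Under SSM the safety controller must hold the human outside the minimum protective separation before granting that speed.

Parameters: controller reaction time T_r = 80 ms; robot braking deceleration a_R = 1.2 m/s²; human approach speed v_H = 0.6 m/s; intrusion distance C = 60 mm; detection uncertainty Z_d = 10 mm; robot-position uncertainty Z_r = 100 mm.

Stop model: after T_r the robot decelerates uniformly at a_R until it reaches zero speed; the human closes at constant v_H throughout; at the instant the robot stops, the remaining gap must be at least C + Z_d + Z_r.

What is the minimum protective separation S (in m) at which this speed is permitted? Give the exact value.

stop time T_s = (1/2)/(6/5) = 0.4167 s
reaction-phase robot travel = 0.5000·0.0800 = 0.0400 m
robot covers 0.5000·0.4167 − ½·1.2000·0.4167² = 0.1042 m while stopping
human over T_r+T_s: 0.6000·(0.0800+0.4167) = 0.2980 m
margins: 0.0600+0.0100+0.1000 = 0.1700 m
S_min ≈ 0.0400+0.1042+0.2980+0.1700  ⇒  S_min = 3673/6000 m

S_min = 3673/6000 m = 0.6122 m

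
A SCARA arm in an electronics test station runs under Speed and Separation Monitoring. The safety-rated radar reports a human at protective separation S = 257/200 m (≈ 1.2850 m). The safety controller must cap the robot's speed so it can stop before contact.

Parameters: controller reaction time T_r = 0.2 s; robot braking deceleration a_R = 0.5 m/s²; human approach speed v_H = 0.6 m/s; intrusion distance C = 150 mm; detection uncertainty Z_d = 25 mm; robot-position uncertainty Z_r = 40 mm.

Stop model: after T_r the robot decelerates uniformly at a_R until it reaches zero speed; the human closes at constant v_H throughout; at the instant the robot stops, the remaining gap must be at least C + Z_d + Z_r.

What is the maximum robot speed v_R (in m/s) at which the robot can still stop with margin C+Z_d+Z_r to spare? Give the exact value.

at the boundary: (1)·v² + (7/5)·v + (-19/20) = 0
  disc = (7/5)² − 4·(1)·(-19/20) = 144/25 ; √disc = 12/5
  v_R = (−(7/5) + 12/5) / (2·(1)) = 1/2 m/s
check:
braking lasts T_s = (1/2)/(1/2) = 1.0000 s
reaction-phase robot travel = 0.5000·0.2000 = 0.1000 m
braking distance = 0.5000²/(2·0.5000) = 0.2500 m
human over T_r+T_s: 0.6000·(0.2000+1.0000) = 0.7200 m
C+Z_d+Z_r = 0.1500+0.0250+0.0400 = 0.2150 m
sum ≈ 0.1000+0.2500+0.7200+0.2150 ≈ 1.2850 m = S ✓

v_R_max = 1/2 m/s = 0.5000 m/s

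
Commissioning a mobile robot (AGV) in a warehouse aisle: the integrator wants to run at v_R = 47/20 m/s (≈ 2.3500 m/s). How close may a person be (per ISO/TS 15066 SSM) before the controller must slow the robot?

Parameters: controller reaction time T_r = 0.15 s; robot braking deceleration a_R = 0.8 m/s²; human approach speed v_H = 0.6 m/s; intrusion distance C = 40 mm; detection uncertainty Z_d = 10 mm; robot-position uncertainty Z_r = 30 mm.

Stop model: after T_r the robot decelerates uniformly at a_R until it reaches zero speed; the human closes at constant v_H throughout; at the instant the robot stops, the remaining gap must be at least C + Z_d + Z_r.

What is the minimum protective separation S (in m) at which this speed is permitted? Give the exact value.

T_s = v_R/a_R = (47/20)/(4/5) = 2.9375 s
reaction-phase robot travel = 2.3500·0.1500 = 0.3525 m
robot under decel: 2.3500²/(2·0.8000) = 3.4516 m
human over T_r+T_s: 0.6000·(0.1500+2.9375) = 1.8525 m
margins: 0.0400+0.0100+0.0300 = 0.0800 m
S_min ≈ 0.3525+3.4516+1.8525+0.0800  ⇒  S_min = 18357/3200 m

S_min = 18357/3200 m = 5.7366 m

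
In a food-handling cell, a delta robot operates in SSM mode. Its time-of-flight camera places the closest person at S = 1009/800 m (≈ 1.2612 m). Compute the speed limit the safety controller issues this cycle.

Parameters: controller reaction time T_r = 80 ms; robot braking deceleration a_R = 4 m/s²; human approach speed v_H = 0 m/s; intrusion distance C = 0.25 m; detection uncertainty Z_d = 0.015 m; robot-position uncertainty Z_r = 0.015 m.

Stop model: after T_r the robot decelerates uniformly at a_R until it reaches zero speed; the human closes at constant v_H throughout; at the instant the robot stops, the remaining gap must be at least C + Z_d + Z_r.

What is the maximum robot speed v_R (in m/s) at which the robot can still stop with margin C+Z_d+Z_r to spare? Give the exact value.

v_R_max = 5/2 m/s = 2.5000 m/s

at the boundary: (1/8)·v² + (2/25)·v + (-157/160) = 0
  disc = (2/25)² − 4·(1/8)·(-157/160) = 19881/40000 ; √disc = 141/200
  v_R = (−(2/25) + 141/200) / (2·(1/8)) = 5/2 m/s
check:
T_s = v_R/a_R = (5/2)/4 = 0.6250 s
robot in T_r: 2.5000·0.0800 = 0.2000 m
robot under decel: 2.5000²/(2·4.0000) = 0.7812 m
human closes 0.0000·0.7050 = 0.0000 m
residual clearance needed = 0.2500+0.0150+0.0150 = 0.2800 m
sum ≈ 0.2000+0.7812+0.0000+0.2800 ≈ 1.2612 m = S ✓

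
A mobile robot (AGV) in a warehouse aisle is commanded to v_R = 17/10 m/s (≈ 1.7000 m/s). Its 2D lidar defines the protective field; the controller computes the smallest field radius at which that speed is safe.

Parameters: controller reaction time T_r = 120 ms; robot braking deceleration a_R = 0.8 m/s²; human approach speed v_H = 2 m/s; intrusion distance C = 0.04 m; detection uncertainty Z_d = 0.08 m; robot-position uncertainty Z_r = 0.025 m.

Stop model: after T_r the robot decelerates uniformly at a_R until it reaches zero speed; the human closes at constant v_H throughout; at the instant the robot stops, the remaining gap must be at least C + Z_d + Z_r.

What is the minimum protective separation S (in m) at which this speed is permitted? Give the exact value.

S_min = 26581/4000 m = 6.6452 m

stop time T_s = (17/10)/(4/5) = 2.1250 s
robot in T_r: 1.7000·0.1200 = 0.2040 m
braking distance = 1.7000²/(2·0.8000) = 1.8062 m
human over T_r+T_s: 2.0000·(0.1200+2.1250) = 4.4900 m
C+Z_d+Z_r = 0.0400+0.0800+0.0250 = 0.1450 m
S_min ≈ 0.2040+1.8062+4.4900+0.1450  ⇒  S_min = 26581/4000 m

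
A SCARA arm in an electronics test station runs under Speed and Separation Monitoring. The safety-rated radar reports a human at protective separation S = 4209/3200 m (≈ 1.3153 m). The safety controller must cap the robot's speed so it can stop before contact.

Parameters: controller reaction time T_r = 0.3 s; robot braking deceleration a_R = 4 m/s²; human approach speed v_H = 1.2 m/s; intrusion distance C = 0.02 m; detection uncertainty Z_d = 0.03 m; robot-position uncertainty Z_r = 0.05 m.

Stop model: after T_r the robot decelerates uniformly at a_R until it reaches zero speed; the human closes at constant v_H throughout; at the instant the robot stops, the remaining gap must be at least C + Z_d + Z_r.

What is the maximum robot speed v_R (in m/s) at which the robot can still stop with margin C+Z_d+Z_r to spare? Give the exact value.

v_R_max = 23/20 m/s = 1.1500 m/s

quadratic (1/8)·v² + (3/5)·v + (-2737/3200) = 0
  disc = (3/5)² − 4·(1/8)·(-2737/3200) = 5041/6400 ; √disc = 71/80
  v_R = (−(3/5) + 71/80) / (2·(1/8)) = 23/20 m/s
check:
braking lasts T_s = (23/20)/4 = 0.2875 s
robot covers v_R·T_r = 1.1500·0.3000 = 0.3450 m before braking
robot covers 1.1500·0.2875 − ½·4.0000·0.2875² = 0.1653 m while stopping
human closes 1.2000·0.5875 = 0.7050 m
margins: 0.0200+0.0300+0.0500 = 0.1000 m
sum ≈ 0.3450+0.1653+0.7050+0.1000 ≈ 1.3153 m = S ✓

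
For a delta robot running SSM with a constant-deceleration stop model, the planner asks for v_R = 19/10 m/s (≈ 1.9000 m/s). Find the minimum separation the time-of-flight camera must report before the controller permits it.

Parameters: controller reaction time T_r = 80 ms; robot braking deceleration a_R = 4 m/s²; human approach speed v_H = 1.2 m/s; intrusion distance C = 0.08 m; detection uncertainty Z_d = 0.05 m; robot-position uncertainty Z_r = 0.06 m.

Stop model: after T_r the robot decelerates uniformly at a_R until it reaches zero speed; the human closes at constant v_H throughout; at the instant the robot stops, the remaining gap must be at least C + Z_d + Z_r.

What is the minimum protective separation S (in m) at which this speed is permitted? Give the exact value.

stop time T_s = (19/10)/4 = 0.4750 s
robot covers v_R·T_r = 1.9000·0.0800 = 0.1520 m before braking
robot under decel: 1.9000²/(2·4.0000) = 0.4512 m
person approaches 1.2000·(0.0800+0.4750) = 0.6660 m
margins: 0.0800+0.0500+0.0600 = 0.1900 m
S_min ≈ 0.1520+0.4512+0.6660+0.1900  ⇒  S_min = 5837/4000 m

S_min = 5837/4000 m = 1.4592 m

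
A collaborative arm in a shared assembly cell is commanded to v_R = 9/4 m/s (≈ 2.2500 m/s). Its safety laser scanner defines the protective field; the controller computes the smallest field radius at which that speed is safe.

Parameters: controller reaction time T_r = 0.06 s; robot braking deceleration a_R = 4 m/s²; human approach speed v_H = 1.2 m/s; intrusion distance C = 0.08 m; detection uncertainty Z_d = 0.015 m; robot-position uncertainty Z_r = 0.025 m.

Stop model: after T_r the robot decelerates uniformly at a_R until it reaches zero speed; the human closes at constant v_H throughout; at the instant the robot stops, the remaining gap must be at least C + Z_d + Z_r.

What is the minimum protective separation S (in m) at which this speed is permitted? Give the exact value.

S_min = 26157/16000 m = 1.6348 m

stop time T_s = (9/4)/4 = 0.5625 s
robot in T_r: 2.2500·0.0600 = 0.1350 m
braking distance = 2.2500²/(2·4.0000) = 0.6328 m
human over T_r+T_s: 1.2000·(0.0600+0.5625) = 0.7470 m
residual clearance needed = 0.0800+0.0150+0.0250 = 0.1200 m
S_min ≈ 0.1350+0.6328+0.7470+0.1200  ⇒  S_min = 26157/16000 m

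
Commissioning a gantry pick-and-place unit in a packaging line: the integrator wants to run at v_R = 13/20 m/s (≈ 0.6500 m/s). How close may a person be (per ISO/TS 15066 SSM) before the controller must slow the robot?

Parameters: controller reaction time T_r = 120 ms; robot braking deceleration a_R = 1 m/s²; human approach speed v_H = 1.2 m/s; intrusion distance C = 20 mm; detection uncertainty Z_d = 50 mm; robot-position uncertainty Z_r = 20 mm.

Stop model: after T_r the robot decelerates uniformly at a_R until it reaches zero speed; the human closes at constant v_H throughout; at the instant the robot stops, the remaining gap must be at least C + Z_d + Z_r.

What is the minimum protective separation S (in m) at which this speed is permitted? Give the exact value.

T_s = v_R/a_R = (13/20)/1 = 0.6500 s
robot in T_r: 0.6500·0.1200 = 0.0780 m
braking distance = 0.6500²/(2·1.0000) = 0.2112 m
person approaches 1.2000·(0.1200+0.6500) = 0.9240 m
margins: 0.0200+0.0500+0.0200 = 0.0900 m
S_min ≈ 0.0780+0.2112+0.9240+0.0900  ⇒  S_min = 5213/4000 m

S_min = 5213/4000 m = 1.3033 m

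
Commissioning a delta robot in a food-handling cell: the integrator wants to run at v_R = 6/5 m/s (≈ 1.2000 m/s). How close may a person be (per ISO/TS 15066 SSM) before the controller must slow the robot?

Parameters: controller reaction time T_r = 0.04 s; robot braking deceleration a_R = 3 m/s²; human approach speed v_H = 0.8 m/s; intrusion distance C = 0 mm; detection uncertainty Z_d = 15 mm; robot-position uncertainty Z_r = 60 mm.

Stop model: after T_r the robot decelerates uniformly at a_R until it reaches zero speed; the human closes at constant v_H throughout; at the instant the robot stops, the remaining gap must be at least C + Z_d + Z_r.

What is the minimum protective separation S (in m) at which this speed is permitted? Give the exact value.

stop time T_s = (6/5)/3 = 0.4000 s
reaction-phase robot travel = 1.2000·0.0400 = 0.0480 m
robot covers 1.2000·0.4000 − ½·3.0000·0.4000² = 0.2400 m while stopping
person approaches 0.8000·(0.0400+0.4000) = 0.3520 m
residual clearance needed = 0.0000+0.0150+0.0600 = 0.0750 m
S_min ≈ 0.0480+0.2400+0.3520+0.0750  ⇒  S_min = 143/200 m

S_min = 143/200 m = 0.7150 m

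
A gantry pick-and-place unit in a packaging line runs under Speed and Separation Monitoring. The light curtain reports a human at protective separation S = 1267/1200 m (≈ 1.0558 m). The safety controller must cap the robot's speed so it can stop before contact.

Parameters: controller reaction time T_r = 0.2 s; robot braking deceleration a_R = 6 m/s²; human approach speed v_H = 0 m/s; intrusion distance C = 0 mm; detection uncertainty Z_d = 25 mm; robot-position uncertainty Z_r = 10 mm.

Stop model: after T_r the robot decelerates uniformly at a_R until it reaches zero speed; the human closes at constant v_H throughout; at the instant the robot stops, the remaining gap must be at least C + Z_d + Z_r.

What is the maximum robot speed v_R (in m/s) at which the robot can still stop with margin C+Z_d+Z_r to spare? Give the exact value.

quadratic (1/12)·v² + (1/5)·v + (-49/48) = 0
  disc = (1/5)² − 4·(1/12)·(-49/48) = 1369/3600 ; √disc = 37/60
  v_R = (−(1/5) + 37/60) / (2·(1/12)) = 5/2 m/s
check:
stop time T_s = (5/2)/6 = 0.4167 s
robot in T_r: 2.5000·0.2000 = 0.5000 m
braking distance = 2.5000²/(2·6.0000) = 0.5208 m
human closes 0.0000·0.6167 = 0.0000 m
residual clearance needed = 0.0000+0.0250+0.0100 = 0.0350 m
sum ≈ 0.5000+0.5208+0.0000+0.0350 ≈ 1.0558 m = S ✓

v_R_max = 5/2 m/s = 2.5000 m/s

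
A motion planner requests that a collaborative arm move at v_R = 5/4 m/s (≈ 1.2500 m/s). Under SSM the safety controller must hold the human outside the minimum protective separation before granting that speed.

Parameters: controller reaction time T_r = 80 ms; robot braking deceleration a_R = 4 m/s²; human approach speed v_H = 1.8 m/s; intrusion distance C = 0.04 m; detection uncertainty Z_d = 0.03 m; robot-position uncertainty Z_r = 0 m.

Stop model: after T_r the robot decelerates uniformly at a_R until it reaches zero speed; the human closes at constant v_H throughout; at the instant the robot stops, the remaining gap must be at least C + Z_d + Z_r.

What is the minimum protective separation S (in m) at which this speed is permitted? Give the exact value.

S_min = 17149/16000 m = 1.0718 m

T_s = v_R/a_R = (5/4)/4 = 0.3125 s
reaction-phase robot travel = 1.2500·0.0800 = 0.1000 m
robot under decel: 1.2500²/(2·4.0000) = 0.1953 m
person approaches 1.8000·(0.0800+0.3125) = 0.7065 m
residual clearance needed = 0.0400+0.0300+0.0000 = 0.0700 m
S_min ≈ 0.1000+0.1953+0.7065+0.0700  ⇒  S_min = 17149/16000 m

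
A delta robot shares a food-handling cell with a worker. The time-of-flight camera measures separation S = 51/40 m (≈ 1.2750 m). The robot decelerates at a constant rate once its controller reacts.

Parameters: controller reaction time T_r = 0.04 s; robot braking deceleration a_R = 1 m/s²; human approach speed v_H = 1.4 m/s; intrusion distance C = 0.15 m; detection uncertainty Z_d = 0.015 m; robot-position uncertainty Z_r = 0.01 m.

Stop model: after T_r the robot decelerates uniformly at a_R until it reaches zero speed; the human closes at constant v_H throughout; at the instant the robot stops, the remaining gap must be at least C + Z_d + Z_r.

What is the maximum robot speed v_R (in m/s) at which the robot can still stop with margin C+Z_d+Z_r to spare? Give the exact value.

v_R_max = 3/5 m/s = 0.6000 m/s

at the boundary: (1/2)·v² + (36/25)·v + (-261/250) = 0
  disc = (36/25)² − 4·(1/2)·(-261/250) = 2601/625 ; √disc = 51/25
  v_R = (−(36/25) + 51/25) / (2·(1/2)) = 3/5 m/s
check:
braking lasts T_s = (3/5)/1 = 0.6000 s
reaction-phase robot travel = 0.6000·0.0400 = 0.0240 m
robot under decel: 0.6000²/(2·1.0000) = 0.1800 m
person approaches 1.4000·(0.0400+0.6000) = 0.8960 m
residual clearance needed = 0.1500+0.0150+0.0100 = 0.1750 m
sum ≈ 0.0240+0.1800+0.8960+0.1750 ≈ 1.2750 m = S ✓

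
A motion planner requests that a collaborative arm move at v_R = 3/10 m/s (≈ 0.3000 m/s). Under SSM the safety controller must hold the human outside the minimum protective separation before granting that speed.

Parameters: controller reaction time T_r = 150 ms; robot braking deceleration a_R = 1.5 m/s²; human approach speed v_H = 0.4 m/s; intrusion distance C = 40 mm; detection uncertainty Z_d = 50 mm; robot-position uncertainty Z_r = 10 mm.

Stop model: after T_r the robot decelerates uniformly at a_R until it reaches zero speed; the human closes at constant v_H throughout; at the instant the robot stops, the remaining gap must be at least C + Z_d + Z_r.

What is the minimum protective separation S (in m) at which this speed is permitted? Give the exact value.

braking lasts T_s = (3/10)/(3/2) = 0.2000 s
robot in T_r: 0.3000·0.1500 = 0.0450 m
robot under decel: 0.3000²/(2·1.5000) = 0.0300 m
human closes 0.4000·0.3500 = 0.1400 m
margins: 0.0400+0.0500+0.0100 = 0.1000 m
S_min ≈ 0.0450+0.0300+0.1400+0.1000  ⇒  S_min = 63/200 m

S_min = 63/200 m = 0.3150 m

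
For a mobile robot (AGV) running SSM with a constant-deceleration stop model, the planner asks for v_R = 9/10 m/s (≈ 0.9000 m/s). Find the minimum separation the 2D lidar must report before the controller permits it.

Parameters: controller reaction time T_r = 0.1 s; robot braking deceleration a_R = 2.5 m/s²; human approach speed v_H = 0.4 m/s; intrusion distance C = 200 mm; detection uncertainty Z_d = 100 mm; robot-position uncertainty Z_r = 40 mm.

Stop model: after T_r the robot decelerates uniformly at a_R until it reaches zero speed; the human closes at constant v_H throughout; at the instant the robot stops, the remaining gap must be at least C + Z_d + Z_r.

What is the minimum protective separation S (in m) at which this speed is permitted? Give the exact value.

S_min = 97/125 m = 0.7760 m

braking lasts T_s = (9/10)/(5/2) = 0.3600 s
robot in T_r: 0.9000·0.1000 = 0.0900 m
robot under decel: 0.9000²/(2·2.5000) = 0.1620 m
person approaches 0.4000·(0.1000+0.3600) = 0.1840 m
residual clearance needed = 0.2000+0.1000+0.0400 = 0.3400 m
S_min ≈ 0.0900+0.1620+0.1840+0.3400  ⇒  S_min = 97/125 m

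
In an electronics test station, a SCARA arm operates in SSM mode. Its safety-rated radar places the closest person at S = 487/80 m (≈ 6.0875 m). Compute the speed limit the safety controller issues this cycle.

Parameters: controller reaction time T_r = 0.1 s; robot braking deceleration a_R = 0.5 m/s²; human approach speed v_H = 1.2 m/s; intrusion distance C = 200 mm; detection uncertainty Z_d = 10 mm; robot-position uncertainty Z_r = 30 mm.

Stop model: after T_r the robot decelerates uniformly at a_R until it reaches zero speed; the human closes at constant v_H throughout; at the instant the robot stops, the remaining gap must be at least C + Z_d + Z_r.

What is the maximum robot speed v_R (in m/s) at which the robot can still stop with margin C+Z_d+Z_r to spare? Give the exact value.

v_R_max = 29/20 m/s = 1.4500 m/s

quadratic (1)·v² + (5/2)·v + (-2291/400) = 0
  disc = (5/2)² − 4·(1)·(-2291/400) = 729/25 ; √disc = 27/5
  v_R = (−(5/2) + 27/5) / (2·(1)) = 29/20 m/s
check:
braking lasts T_s = (29/20)/(1/2) = 2.9000 s
robot covers v_R·T_r = 1.4500·0.1000 = 0.1450 m before braking
robot covers 1.4500·2.9000 − ½·0.5000·2.9000² = 2.1025 m while stopping
person approaches 1.2000·(0.1000+2.9000) = 3.6000 m
margins: 0.2000+0.0100+0.0300 = 0.2400 m
sum ≈ 0.1450+2.1025+3.6000+0.2400 ≈ 6.0875 m = S ✓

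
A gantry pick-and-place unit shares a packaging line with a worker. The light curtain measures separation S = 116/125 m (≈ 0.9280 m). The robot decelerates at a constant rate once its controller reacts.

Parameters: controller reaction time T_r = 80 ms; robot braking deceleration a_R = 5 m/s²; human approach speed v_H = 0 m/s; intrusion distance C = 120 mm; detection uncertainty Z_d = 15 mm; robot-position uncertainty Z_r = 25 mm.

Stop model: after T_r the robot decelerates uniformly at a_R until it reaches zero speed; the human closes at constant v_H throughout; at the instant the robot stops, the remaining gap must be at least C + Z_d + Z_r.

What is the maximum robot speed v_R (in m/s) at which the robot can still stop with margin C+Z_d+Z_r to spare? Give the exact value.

v_R_max = 12/5 m/s = 2.4000 m/s

quadratic (1/10)·v² + (2/25)·v + (-96/125) = 0
  disc = (2/25)² − 4·(1/10)·(-96/125) = 196/625 ; √disc = 14/25
  v_R = (−(2/25) + 14/25) / (2·(1/10)) = 12/5 m/s
check:
T_s = v_R/a_R = (12/5)/5 = 0.4800 s
reaction-phase robot travel = 2.4000·0.0800 = 0.1920 m
robot under decel: 2.4000²/(2·5.0000) = 0.5760 m
person approaches 0.0000·(0.0800+0.4800) = 0.0000 m
residual clearance needed = 0.1200+0.0150+0.0250 = 0.1600 m
sum ≈ 0.1920+0.5760+0.0000+0.1600 ≈ 0.9280 m = S ✓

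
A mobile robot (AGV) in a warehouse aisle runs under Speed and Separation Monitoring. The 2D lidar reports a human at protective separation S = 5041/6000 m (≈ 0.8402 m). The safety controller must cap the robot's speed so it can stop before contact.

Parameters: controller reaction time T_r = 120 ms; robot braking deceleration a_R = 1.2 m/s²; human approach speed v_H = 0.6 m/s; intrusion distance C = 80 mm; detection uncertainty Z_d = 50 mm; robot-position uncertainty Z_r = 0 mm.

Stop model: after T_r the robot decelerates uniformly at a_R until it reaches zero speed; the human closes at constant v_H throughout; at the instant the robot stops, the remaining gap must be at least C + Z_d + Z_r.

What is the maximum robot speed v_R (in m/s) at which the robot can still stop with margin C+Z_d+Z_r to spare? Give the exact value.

at the boundary: (5/12)·v² + (31/50)·v + (-3829/6000) = 0
  disc = (31/50)² − 4·(5/12)·(-3829/6000) = 130321/90000 ; √disc = 361/300
  v_R = (−(31/50) + 361/300) / (2·(5/12)) = 7/10 m/s
check:
braking lasts T_s = (7/10)/(6/5) = 0.5833 s
reaction-phase robot travel = 0.7000·0.1200 = 0.0840 m
robot under decel: 0.7000²/(2·1.2000) = 0.2042 m
human over T_r+T_s: 0.6000·(0.1200+0.5833) = 0.4220 m
C+Z_d+Z_r = 0.0800+0.0500+0.0000 = 0.1300 m
sum ≈ 0.0840+0.2042+0.4220+0.1300 ≈ 0.8402 m = S ✓

v_R_max = 7/10 m/s = 0.7000 m/s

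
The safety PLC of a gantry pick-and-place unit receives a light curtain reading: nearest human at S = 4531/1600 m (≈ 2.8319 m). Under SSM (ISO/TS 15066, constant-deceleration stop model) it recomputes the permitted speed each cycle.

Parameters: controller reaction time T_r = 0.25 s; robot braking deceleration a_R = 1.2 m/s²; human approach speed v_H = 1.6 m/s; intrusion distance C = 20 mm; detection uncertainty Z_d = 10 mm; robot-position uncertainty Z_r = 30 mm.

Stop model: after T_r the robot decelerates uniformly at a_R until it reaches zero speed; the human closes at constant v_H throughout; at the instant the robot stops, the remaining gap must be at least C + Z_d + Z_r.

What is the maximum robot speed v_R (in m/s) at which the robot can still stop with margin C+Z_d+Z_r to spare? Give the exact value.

quadratic (5/12)·v² + (19/12)·v + (-759/320) = 0
  disc = (19/12)² − 4·(5/12)·(-759/320) = 3721/576 ; √disc = 61/24
  v_R = (−(19/12) + 61/24) / (2·(5/12)) = 23/20 m/s
check:
braking lasts T_s = (23/20)/(6/5) = 0.9583 s
reaction-phase robot travel = 1.1500·0.2500 = 0.2875 m
braking distance = 1.1500²/(2·1.2000) = 0.5510 m
human over T_r+T_s: 1.6000·(0.2500+0.9583) = 1.9333 m
residual clearance needed = 0.0200+0.0100+0.0300 = 0.0600 m
sum ≈ 0.2875+0.5510+1.9333+0.0600 ≈ 2.8319 m = S ✓

v_R_max = 23/20 m/s = 1.1500 m/s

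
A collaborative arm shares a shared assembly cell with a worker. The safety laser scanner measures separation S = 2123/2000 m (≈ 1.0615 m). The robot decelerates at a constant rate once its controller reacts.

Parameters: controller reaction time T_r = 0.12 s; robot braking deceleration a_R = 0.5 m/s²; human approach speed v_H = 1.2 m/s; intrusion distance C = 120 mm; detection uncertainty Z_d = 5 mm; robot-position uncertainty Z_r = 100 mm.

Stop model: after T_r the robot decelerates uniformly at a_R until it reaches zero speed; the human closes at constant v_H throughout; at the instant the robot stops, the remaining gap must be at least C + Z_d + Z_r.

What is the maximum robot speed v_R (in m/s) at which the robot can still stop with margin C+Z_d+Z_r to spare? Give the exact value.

v_R_max = 1/4 m/s = 0.2500 m/s

quadratic (1)·v² + (63/25)·v + (-277/400) = 0
  disc = (63/25)² − 4·(1)·(-277/400) = 22801/2500 ; √disc = 151/50
  v_R = (−(63/25) + 151/50) / (2·(1)) = 1/4 m/s
check:
braking lasts T_s = (1/4)/(1/2) = 0.5000 s
robot in T_r: 0.2500·0.1200 = 0.0300 m
robot covers 0.2500·0.5000 − ½·0.5000·0.5000² = 0.0625 m while stopping
human over T_r+T_s: 1.2000·(0.1200+0.5000) = 0.7440 m
C+Z_d+Z_r = 0.1200+0.0050+0.1000 = 0.2250 m
sum ≈ 0.0300+0.0625+0.7440+0.2250 ≈ 1.0615 m = S ✓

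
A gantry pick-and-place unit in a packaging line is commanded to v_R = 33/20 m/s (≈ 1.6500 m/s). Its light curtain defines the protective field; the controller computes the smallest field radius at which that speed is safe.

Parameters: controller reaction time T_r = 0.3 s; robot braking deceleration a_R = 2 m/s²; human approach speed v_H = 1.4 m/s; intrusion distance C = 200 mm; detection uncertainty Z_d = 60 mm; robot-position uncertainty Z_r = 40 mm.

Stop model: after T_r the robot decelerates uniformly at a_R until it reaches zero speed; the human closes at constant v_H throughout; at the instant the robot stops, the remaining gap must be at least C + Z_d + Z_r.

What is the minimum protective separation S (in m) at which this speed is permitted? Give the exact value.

T_s = v_R/a_R = (33/20)/2 = 0.8250 s
robot covers v_R·T_r = 1.6500·0.3000 = 0.4950 m before braking
robot covers 1.6500·0.8250 − ½·2.0000·0.8250² = 0.6806 m while stopping
human closes 1.4000·1.1250 = 1.5750 m
margins: 0.2000+0.0600+0.0400 = 0.3000 m
S_min ≈ 0.4950+0.6806+1.5750+0.3000  ⇒  S_min = 4881/1600 m

S_min = 4881/1600 m = 3.0506 m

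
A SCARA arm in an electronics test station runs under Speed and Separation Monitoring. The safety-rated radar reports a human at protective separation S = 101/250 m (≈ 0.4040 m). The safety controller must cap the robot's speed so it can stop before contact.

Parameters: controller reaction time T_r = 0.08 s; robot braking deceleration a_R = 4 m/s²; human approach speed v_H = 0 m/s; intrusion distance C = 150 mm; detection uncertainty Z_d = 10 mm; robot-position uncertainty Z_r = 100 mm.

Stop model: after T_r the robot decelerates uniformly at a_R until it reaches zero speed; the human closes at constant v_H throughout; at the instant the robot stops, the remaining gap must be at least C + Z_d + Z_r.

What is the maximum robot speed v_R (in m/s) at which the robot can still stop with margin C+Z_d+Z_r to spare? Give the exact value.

at the boundary: (1/8)·v² + (2/25)·v + (-18/125) = 0
  disc = (2/25)² − 4·(1/8)·(-18/125) = 49/625 ; √disc = 7/25
  v_R = (−(2/25) + 7/25) / (2·(1/8)) = 4/5 m/s
check:
braking lasts T_s = (4/5)/4 = 0.2000 s
reaction-phase robot travel = 0.8000·0.0800 = 0.0640 m
robot under decel: 0.8000²/(2·4.0000) = 0.0800 m
person approaches 0.0000·(0.0800+0.2000) = 0.0000 m
margins: 0.1500+0.0100+0.1000 = 0.2600 m
sum ≈ 0.0640+0.0800+0.0000+0.2600 ≈ 0.4040 m = S ✓

v_R_max = 4/5 m/s = 0.8000 m/s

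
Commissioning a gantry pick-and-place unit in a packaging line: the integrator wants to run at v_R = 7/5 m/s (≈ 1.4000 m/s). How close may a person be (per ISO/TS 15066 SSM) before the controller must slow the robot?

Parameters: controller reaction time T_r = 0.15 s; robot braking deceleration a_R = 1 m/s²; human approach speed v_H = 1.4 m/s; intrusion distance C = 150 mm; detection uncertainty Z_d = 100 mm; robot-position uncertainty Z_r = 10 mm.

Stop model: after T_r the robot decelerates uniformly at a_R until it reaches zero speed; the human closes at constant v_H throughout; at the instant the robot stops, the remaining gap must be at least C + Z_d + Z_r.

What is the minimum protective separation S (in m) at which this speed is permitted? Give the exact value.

braking lasts T_s = (7/5)/1 = 1.4000 s
reaction-phase robot travel = 1.4000·0.1500 = 0.2100 m
robot covers 1.4000·1.4000 − ½·1.0000·1.4000² = 0.9800 m while stopping
person approaches 1.4000·(0.1500+1.4000) = 2.1700 m
residual clearance needed = 0.1500+0.1000+0.0100 = 0.2600 m
S_min ≈ 0.2100+0.9800+2.1700+0.2600  ⇒  S_min = 181/50 m

S_min = 181/50 m = 3.6200 m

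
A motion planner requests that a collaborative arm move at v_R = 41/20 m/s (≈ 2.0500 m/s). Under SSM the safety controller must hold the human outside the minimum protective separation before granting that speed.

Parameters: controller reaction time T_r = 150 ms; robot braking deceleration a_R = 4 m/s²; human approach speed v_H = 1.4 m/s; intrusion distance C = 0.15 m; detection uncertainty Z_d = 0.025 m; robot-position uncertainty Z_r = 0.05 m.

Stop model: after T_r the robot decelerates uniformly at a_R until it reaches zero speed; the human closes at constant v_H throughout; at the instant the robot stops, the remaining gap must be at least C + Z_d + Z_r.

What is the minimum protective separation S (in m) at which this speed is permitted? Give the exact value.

braking lasts T_s = (41/20)/4 = 0.5125 s
robot covers v_R·T_r = 2.0500·0.1500 = 0.3075 m before braking
braking distance = 2.0500²/(2·4.0000) = 0.5253 m
human over T_r+T_s: 1.4000·(0.1500+0.5125) = 0.9275 m
margins: 0.1500+0.0250+0.0500 = 0.2250 m
S_min ≈ 0.3075+0.5253+0.9275+0.2250  ⇒  S_min = 6353/3200 m

S_min = 6353/3200 m = 1.9853 m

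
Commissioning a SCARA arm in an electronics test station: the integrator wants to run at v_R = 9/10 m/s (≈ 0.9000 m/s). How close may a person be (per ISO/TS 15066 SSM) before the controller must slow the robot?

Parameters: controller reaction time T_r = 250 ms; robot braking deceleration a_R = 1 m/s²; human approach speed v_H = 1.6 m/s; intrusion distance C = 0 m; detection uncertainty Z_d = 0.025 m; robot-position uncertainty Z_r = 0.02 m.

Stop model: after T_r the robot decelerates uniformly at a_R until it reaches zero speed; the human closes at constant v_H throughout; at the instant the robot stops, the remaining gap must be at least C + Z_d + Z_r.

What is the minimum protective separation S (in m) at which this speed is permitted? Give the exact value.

stop time T_s = (9/10)/1 = 0.9000 s
robot covers v_R·T_r = 0.9000·0.2500 = 0.2250 m before braking
robot under decel: 0.9000²/(2·1.0000) = 0.4050 m
human over T_r+T_s: 1.6000·(0.2500+0.9000) = 1.8400 m
residual clearance needed = 0.0000+0.0250+0.0200 = 0.0450 m
S_min ≈ 0.2250+0.4050+1.8400+0.0450  ⇒  S_min = 503/200 m

S_min = 503/200 m = 2.5150 m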